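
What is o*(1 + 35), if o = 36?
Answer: 1296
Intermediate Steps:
o*(1 + 35) = 36*(1 + 35) = 36*36 = 1296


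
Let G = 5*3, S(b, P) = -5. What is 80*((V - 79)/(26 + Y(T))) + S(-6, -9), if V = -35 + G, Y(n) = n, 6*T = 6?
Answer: -895/3 ≈ -298.33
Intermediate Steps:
T = 1 (T = (⅙)*6 = 1)
G = 15
V = -20 (V = -35 + 15 = -20)
80*((V - 79)/(26 + Y(T))) + S(-6, -9) = 80*((-20 - 79)/(26 + 1)) - 5 = 80*(-99/27) - 5 = 80*(-99*1/27) - 5 = 80*(-11/3) - 5 = -880/3 - 5 = -895/3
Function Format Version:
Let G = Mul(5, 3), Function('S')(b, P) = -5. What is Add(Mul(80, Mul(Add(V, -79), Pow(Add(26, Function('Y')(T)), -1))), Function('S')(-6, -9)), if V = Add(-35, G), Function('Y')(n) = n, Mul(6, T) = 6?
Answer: Rational(-895, 3) ≈ -298.33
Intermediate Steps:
T = 1 (T = Mul(Rational(1, 6), 6) = 1)
G = 15
V = -20 (V = Add(-35, 15) = -20)
Add(Mul(80, Mul(Add(V, -79), Pow(Add(26, Function('Y')(T)), -1))), Function('S')(-6, -9)) = Add(Mul(80, Mul(Add(-20, -79), Pow(Add(26, 1), -1))), -5) = Add(Mul(80, Mul(-99, Pow(27, -1))), -5) = Add(Mul(80, Mul(-99, Rational(1, 27))), -5) = Add(Mul(80, Rational(-11, 3)), -5) = Add(Rational(-880, 3), -5) = Rational(-895, 3)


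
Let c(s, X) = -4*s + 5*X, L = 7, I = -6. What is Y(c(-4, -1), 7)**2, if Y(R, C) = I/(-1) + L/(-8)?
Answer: 1681/64 ≈ 26.266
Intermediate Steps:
Y(R, C) = 41/8 (Y(R, C) = -6/(-1) + 7/(-8) = -6*(-1) + 7*(-1/8) = 6 - 7/8 = 41/8)
Y(c(-4, -1), 7)**2 = (41/8)**2 = 1681/64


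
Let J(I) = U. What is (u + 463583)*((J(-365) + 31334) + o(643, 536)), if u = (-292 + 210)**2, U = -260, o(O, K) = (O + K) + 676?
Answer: 15486739203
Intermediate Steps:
o(O, K) = 676 + K + O (o(O, K) = (K + O) + 676 = 676 + K + O)
J(I) = -260
u = 6724 (u = (-82)**2 = 6724)
(u + 463583)*((J(-365) + 31334) + o(643, 536)) = (6724 + 463583)*((-260 + 31334) + (676 + 536 + 643)) = 470307*(31074 + 1855) = 470307*32929 = 15486739203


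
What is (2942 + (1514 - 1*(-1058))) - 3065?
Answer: 2449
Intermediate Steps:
(2942 + (1514 - 1*(-1058))) - 3065 = (2942 + (1514 + 1058)) - 3065 = (2942 + 2572) - 3065 = 5514 - 3065 = 2449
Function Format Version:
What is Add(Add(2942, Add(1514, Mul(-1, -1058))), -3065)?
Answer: 2449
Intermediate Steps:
Add(Add(2942, Add(1514, Mul(-1, -1058))), -3065) = Add(Add(2942, Add(1514, 1058)), -3065) = Add(Add(2942, 2572), -3065) = Add(5514, -3065) = 2449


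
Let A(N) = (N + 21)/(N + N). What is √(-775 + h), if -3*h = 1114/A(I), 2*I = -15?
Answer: I*√29355/9 ≈ 19.037*I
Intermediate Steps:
I = -15/2 (I = (½)*(-15) = -15/2 ≈ -7.5000)
A(N) = (21 + N)/(2*N) (A(N) = (21 + N)/((2*N)) = (21 + N)*(1/(2*N)) = (21 + N)/(2*N))
h = 11140/27 (h = -1114/(3*((21 - 15/2)/(2*(-15/2)))) = -1114/(3*((½)*(-2/15)*(27/2))) = -1114/(3*(-9/10)) = -1114*(-10)/(3*9) = -⅓*(-11140/9) = 11140/27 ≈ 412.59)
√(-775 + h) = √(-775 + 11140/27) = √(-9785/27) = I*√29355/9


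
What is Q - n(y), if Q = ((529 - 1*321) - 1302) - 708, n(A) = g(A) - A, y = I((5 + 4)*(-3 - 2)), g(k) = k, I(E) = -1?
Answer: -1802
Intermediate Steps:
y = -1
n(A) = 0 (n(A) = A - A = 0)
Q = -1802 (Q = ((529 - 321) - 1302) - 708 = (208 - 1302) - 708 = -1094 - 708 = -1802)
Q - n(y) = -1802 - 1*0 = -1802 + 0 = -1802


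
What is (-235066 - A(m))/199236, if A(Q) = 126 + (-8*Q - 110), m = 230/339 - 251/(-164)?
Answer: -816789775/692295291 ≈ -1.1798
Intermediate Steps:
m = 122809/55596 (m = 230*(1/339) - 251*(-1/164) = 230/339 + 251/164 = 122809/55596 ≈ 2.2090)
A(Q) = 16 - 8*Q (A(Q) = 126 + (-110 - 8*Q) = 16 - 8*Q)
(-235066 - A(m))/199236 = (-235066 - (16 - 8*122809/55596))/199236 = (-235066 - (16 - 245618/13899))*(1/199236) = (-235066 - 1*(-23234/13899))*(1/199236) = (-235066 + 23234/13899)*(1/199236) = -3267159100/13899*1/199236 = -816789775/692295291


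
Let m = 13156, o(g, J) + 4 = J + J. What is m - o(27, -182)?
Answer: 13524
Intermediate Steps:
o(g, J) = -4 + 2*J (o(g, J) = -4 + (J + J) = -4 + 2*J)
m - o(27, -182) = 13156 - (-4 + 2*(-182)) = 13156 - (-4 - 364) = 13156 - 1*(-368) = 13156 + 368 = 13524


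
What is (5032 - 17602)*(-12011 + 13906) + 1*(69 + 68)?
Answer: -23820013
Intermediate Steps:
(5032 - 17602)*(-12011 + 13906) + 1*(69 + 68) = -12570*1895 + 1*137 = -23820150 + 137 = -23820013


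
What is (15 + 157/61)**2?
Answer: 1149184/3721 ≈ 308.84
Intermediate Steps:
(15 + 157/61)**2 = (1072/61)**2 = 1149184/3721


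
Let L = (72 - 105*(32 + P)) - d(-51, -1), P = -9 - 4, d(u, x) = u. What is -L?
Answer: 1872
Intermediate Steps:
P = -13
L = -1872 (L = (72 - 105*(32 - 13)) - 1*(-51) = (72 - 105*19) + 51 = (72 - 1995) + 51 = -1923 + 51 = -1872)
-L = -1*(-1872) = 1872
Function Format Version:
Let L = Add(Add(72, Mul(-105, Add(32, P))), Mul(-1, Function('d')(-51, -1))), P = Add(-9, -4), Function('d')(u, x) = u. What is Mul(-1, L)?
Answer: 1872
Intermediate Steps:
P = -13
L = -1872 (L = Add(Add(72, Mul(-105, Add(32, -13))), Mul(-1, -51)) = Add(Add(72, Mul(-105, 19)), 51) = Add(Add(72, -1995), 51) = Add(-1923, 51) = -1872)
Mul(-1, L) = Mul(-1, -1872) = 1872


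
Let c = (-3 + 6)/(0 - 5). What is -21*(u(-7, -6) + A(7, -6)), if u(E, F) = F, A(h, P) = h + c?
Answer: -42/5 ≈ -8.4000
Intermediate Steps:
c = -3/5 (c = 3/(-5) = 3*(-1/5) = -3/5 ≈ -0.60000)
A(h, P) = -3/5 + h (A(h, P) = h - 3/5 = -3/5 + h)
-21*(u(-7, -6) + A(7, -6)) = -21*(-6 + (-3/5 + 7)) = -21*(-6 + 32/5) = -21*2/5 = -42/5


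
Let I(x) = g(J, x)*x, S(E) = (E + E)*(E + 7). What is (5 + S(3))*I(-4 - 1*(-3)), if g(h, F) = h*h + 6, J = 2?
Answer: -650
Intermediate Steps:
g(h, F) = 6 + h² (g(h, F) = h² + 6 = 6 + h²)
S(E) = 2*E*(7 + E) (S(E) = (2*E)*(7 + E) = 2*E*(7 + E))
I(x) = 10*x (I(x) = (6 + 2²)*x = (6 + 4)*x = 10*x)
(5 + S(3))*I(-4 - 1*(-3)) = (5 + 2*3*(7 + 3))*(10*(-4 - 1*(-3))) = (5 + 2*3*10)*(10*(-4 + 3)) = (5 + 60)*(10*(-1)) = 65*(-10) = -650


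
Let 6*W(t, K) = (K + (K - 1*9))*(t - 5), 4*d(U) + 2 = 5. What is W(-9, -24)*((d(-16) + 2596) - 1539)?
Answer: 562723/4 ≈ 1.4068e+5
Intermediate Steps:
d(U) = 3/4 (d(U) = -1/2 + (1/4)*5 = -1/2 + 5/4 = 3/4)
W(t, K) = (-9 + 2*K)*(-5 + t)/6 (W(t, K) = ((K + (K - 1*9))*(t - 5))/6 = ((K + (K - 9))*(-5 + t))/6 = ((K + (-9 + K))*(-5 + t))/6 = ((-9 + 2*K)*(-5 + t))/6 = (-9 + 2*K)*(-5 + t)/6)
W(-9, -24)*((d(-16) + 2596) - 1539) = (15/2 - 5/3*(-24) - 3/2*(-9) + (1/3)*(-24)*(-9))*((3/4 + 2596) - 1539) = (15/2 + 40 + 27/2 + 72)*(10387/4 - 1539) = 133*(4231/4) = 562723/4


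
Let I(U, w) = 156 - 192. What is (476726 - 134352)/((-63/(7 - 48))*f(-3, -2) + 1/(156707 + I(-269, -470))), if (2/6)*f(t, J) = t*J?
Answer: 2199243155114/177664955 ≈ 12379.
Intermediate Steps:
I(U, w) = -36
f(t, J) = 3*J*t (f(t, J) = 3*(t*J) = 3*(J*t) = 3*J*t)
(476726 - 134352)/((-63/(7 - 48))*f(-3, -2) + 1/(156707 + I(-269, -470))) = (476726 - 134352)/((-63/(7 - 48))*(3*(-2)*(-3)) + 1/(156707 - 36)) = 342374/(-63/(-41)*18 + 1/156671) = 342374/(-63*(-1/41)*18 + 1/156671) = 342374/((63/41)*18 + 1/156671) = 342374/(1134/41 + 1/156671) = 342374/(177664955/6423511) = 342374*(6423511/177664955) = 2199243155114/177664955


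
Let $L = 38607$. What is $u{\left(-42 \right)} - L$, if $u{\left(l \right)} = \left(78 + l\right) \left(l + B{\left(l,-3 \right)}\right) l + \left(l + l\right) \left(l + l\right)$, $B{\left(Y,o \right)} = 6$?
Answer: $22881$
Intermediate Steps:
$u{\left(l \right)} = 4 l^{2} + l \left(6 + l\right) \left(78 + l\right)$ ($u{\left(l \right)} = \left(78 + l\right) \left(l + 6\right) l + \left(l + l\right) \left(l + l\right) = \left(78 + l\right) \left(6 + l\right) l + 2 l 2 l = \left(6 + l\right) \left(78 + l\right) l + 4 l^{2} = l \left(6 + l\right) \left(78 + l\right) + 4 l^{2} = 4 l^{2} + l \left(6 + l\right) \left(78 + l\right)$)
$u{\left(-42 \right)} - L = - 42 \left(468 + \left(-42\right)^{2} + 88 \left(-42\right)\right) - 38607 = - 42 \left(468 + 1764 - 3696\right) - 38607 = \left(-42\right) \left(-1464\right) - 38607 = 61488 - 38607 = 22881$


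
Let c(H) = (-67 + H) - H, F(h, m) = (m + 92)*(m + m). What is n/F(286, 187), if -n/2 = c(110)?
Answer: 67/52173 ≈ 0.0012842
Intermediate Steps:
F(h, m) = 2*m*(92 + m) (F(h, m) = (92 + m)*(2*m) = 2*m*(92 + m))
c(H) = -67
n = 134 (n = -2*(-67) = 134)
n/F(286, 187) = 134/((2*187*(92 + 187))) = 134/((2*187*279)) = 134/104346 = 134*(1/104346) = 67/52173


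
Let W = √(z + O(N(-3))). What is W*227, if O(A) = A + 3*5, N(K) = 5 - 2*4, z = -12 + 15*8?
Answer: 454*√30 ≈ 2486.7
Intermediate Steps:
z = 108 (z = -12 + 120 = 108)
N(K) = -3 (N(K) = 5 - 8 = -3)
O(A) = 15 + A (O(A) = A + 15 = 15 + A)
W = 2*√30 (W = √(108 + (15 - 3)) = √(108 + 12) = √120 = 2*√30 ≈ 10.954)
W*227 = (2*√30)*227 = 454*√30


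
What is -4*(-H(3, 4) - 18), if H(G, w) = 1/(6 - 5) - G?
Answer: 64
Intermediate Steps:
H(G, w) = 1 - G (H(G, w) = 1/1 - G = 1 - G)
-4*(-H(3, 4) - 18) = -4*(-(1 - 1*3) - 18) = -4*(-(1 - 3) - 18) = -4*(-1*(-2) - 18) = -4*(2 - 18) = -4*(-16) = 64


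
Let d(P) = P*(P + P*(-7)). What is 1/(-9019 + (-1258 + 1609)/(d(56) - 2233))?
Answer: -21049/189841282 ≈ -0.00011088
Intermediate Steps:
d(P) = -6*P² (d(P) = P*(P - 7*P) = P*(-6*P) = -6*P²)
1/(-9019 + (-1258 + 1609)/(d(56) - 2233)) = 1/(-9019 + (-1258 + 1609)/(-6*56² - 2233)) = 1/(-9019 + 351/(-6*3136 - 2233)) = 1/(-9019 + 351/(-18816 - 2233)) = 1/(-9019 + 351/(-21049)) = 1/(-9019 + 351*(-1/21049)) = 1/(-9019 - 351/21049) = 1/(-189841282/21049) = -21049/189841282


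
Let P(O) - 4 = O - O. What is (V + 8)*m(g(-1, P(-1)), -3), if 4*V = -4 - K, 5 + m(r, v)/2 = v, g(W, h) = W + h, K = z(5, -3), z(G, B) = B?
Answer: -124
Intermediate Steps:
P(O) = 4 (P(O) = 4 + (O - O) = 4 + 0 = 4)
K = -3
m(r, v) = -10 + 2*v
V = -¼ (V = (-4 - 1*(-3))/4 = (-4 + 3)/4 = (¼)*(-1) = -¼ ≈ -0.25000)
(V + 8)*m(g(-1, P(-1)), -3) = (-¼ + 8)*(-10 + 2*(-3)) = 31*(-10 - 6)/4 = (31/4)*(-16) = -124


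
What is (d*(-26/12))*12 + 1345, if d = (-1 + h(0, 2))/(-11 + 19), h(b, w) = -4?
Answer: 5445/4 ≈ 1361.3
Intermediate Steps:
d = -5/8 (d = (-1 - 4)/(-11 + 19) = -5/8 ≈ -0.62500)
(d*(-26/12))*12 + 1345 = -(-65)/(4*12)*12 + 1345 = -5/8*(-13/6)*12 + 1345 = (65/48)*12 + 1345 = 65/4 + 1345 = 5445/4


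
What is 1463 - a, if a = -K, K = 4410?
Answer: 5873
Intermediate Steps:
a = -4410 (a = -1*4410 = -4410)
1463 - a = 1463 - 1*(-4410) = 1463 + 4410 = 5873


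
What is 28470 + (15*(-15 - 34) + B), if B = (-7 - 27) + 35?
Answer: 27736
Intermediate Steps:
B = 1 (B = -34 + 35 = 1)
28470 + (15*(-15 - 34) + B) = 28470 + (15*(-15 - 34) + 1) = 28470 + (15*(-49) + 1) = 28470 + (-735 + 1) = 28470 - 734 = 27736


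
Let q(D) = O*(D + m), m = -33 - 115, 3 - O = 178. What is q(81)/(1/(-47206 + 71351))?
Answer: 283100125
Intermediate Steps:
O = -175 (O = 3 - 1*178 = 3 - 178 = -175)
m = -148
q(D) = 25900 - 175*D (q(D) = -175*(D - 148) = -175*(-148 + D) = 25900 - 175*D)
q(81)/(1/(-47206 + 71351)) = (25900 - 175*81)/(1/(-47206 + 71351)) = (25900 - 14175)/(1/24145) = 11725/(1/24145) = 11725*24145 = 283100125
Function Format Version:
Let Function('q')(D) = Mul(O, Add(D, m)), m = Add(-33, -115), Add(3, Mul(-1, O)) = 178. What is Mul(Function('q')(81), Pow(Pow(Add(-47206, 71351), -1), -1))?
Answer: 283100125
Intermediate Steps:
O = -175 (O = Add(3, Mul(-1, 178)) = Add(3, -178) = -175)
m = -148
Function('q')(D) = Add(25900, Mul(-175, D)) (Function('q')(D) = Mul(-175, Add(D, -148)) = Mul(-175, Add(-148, D)) = Add(25900, Mul(-175, D)))
Mul(Function('q')(81), Pow(Pow(Add(-47206, 71351), -1), -1)) = Mul(Add(25900, Mul(-175, 81)), Pow(Pow(Add(-47206, 71351), -1), -1)) = Mul(Add(25900, -14175), Pow(Pow(24145, -1), -1)) = Mul(11725, Pow(Rational(1, 24145), -1)) = Mul(11725, 24145) = 283100125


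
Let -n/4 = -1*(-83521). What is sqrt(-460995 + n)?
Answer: I*sqrt(795079) ≈ 891.67*I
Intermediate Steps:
n = -334084 (n = -(-4)*(-83521) = -4*83521 = -334084)
sqrt(-460995 + n) = sqrt(-460995 - 334084) = sqrt(-795079) = I*sqrt(795079)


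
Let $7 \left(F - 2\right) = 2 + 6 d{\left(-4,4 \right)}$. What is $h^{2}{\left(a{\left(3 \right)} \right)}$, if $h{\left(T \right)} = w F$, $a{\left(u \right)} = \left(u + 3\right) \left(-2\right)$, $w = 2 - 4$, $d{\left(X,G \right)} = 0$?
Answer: $\frac{1024}{49} \approx 20.898$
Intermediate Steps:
$F = \frac{16}{7}$ ($F = 2 + \frac{2 + 6 \cdot 0}{7} = 2 + \frac{2 + 0}{7} = 2 + \frac{1}{7} \cdot 2 = 2 + \frac{2}{7} = \frac{16}{7} \approx 2.2857$)
$w = -2$ ($w = 2 - 4 = -2$)
$a{\left(u \right)} = -6 - 2 u$ ($a{\left(u \right)} = \left(3 + u\right) \left(-2\right) = -6 - 2 u$)
$h{\left(T \right)} = - \frac{32}{7}$ ($h{\left(T \right)} = \left(-2\right) \frac{16}{7} = - \frac{32}{7}$)
$h^{2}{\left(a{\left(3 \right)} \right)} = \left(- \frac{32}{7}\right)^{2} = \frac{1024}{49}$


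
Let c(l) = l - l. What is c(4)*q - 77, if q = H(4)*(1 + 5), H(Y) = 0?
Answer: -77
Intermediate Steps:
c(l) = 0
q = 0 (q = 0*(1 + 5) = 0*6 = 0)
c(4)*q - 77 = 0*0 - 77 = 0 - 77 = -77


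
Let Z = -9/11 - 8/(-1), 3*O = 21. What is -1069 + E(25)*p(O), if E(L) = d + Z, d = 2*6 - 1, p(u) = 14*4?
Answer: -559/11 ≈ -50.818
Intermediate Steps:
O = 7 (O = (⅓)*21 = 7)
p(u) = 56
Z = 79/11 (Z = -9*1/11 - 8*(-1) = -9/11 + 8 = 79/11 ≈ 7.1818)
d = 11 (d = 12 - 1 = 11)
E(L) = 200/11 (E(L) = 11 + 79/11 = 200/11)
-1069 + E(25)*p(O) = -1069 + (200/11)*56 = -1069 + 11200/11 = -559/11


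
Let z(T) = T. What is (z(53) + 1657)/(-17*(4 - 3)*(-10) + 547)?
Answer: 570/239 ≈ 2.3849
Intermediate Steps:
(z(53) + 1657)/(-17*(4 - 3)*(-10) + 547) = (53 + 1657)/(-17*(4 - 3)*(-10) + 547) = 1710/(-17*1*(-10) + 547) = 1710/(-17*(-10) + 547) = 1710/(170 + 547) = 1710/717 = 1710*(1/717) = 570/239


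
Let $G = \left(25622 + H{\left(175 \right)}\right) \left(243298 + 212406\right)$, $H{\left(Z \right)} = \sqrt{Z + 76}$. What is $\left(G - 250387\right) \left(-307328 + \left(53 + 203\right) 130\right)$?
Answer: $-3199728953554048 - 124884769792 \sqrt{251} \approx -3.2017 \cdot 10^{15}$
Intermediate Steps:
$H{\left(Z \right)} = \sqrt{76 + Z}$
$G = 11676047888 + 455704 \sqrt{251}$ ($G = \left(25622 + \sqrt{76 + 175}\right) \left(243298 + 212406\right) = \left(25622 + \sqrt{251}\right) 455704 = 11676047888 + 455704 \sqrt{251} \approx 1.1683 \cdot 10^{10}$)
$\left(G - 250387\right) \left(-307328 + \left(53 + 203\right) 130\right) = \left(\left(11676047888 + 455704 \sqrt{251}\right) - 250387\right) \left(-307328 + \left(53 + 203\right) 130\right) = \left(11675797501 + 455704 \sqrt{251}\right) \left(-307328 + 256 \cdot 130\right) = \left(11675797501 + 455704 \sqrt{251}\right) \left(-307328 + 33280\right) = \left(11675797501 + 455704 \sqrt{251}\right) \left(-274048\right) = -3199728953554048 - 124884769792 \sqrt{251}$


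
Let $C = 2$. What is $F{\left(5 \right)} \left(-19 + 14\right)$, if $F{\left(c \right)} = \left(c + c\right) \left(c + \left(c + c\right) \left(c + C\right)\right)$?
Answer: $-3750$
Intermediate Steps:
$F{\left(c \right)} = 2 c \left(c + 2 c \left(2 + c\right)\right)$ ($F{\left(c \right)} = \left(c + c\right) \left(c + \left(c + c\right) \left(c + 2\right)\right) = 2 c \left(c + 2 c \left(2 + c\right)\right)$)
$F{\left(5 \right)} \left(-19 + 14\right) = 5^{2} \left(10 + 4 \cdot 5\right) \left(-19 + 14\right) = 25 \left(10 + 20\right) \left(-5\right) = 25 \cdot 30 \left(-5\right) = 750 \left(-5\right) = -3750$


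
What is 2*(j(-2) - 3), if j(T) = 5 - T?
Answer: 8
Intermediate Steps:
2*(j(-2) - 3) = 2*((5 - 1*(-2)) - 3) = 2*((5 + 2) - 3) = 2*(7 - 3) = 2*4 = 8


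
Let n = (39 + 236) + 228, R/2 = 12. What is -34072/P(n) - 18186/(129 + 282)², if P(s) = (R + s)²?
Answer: -3602085302/15638086803 ≈ -0.23034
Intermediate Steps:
R = 24 (R = 2*12 = 24)
n = 503 (n = 275 + 228 = 503)
P(s) = (24 + s)²
-34072/P(n) - 18186/(129 + 282)² = -34072/(24 + 503)² - 18186/(129 + 282)² = -34072/(527²) - 18186/(411²) = -34072/277729 - 18186/168921 = -34072*1/277729 - 18186*1/168921 = -34072/277729 - 6062/56307 = -3602085302/15638086803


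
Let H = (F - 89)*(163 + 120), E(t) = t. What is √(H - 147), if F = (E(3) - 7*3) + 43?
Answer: 31*I*√19 ≈ 135.13*I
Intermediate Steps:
F = 25 (F = (3 - 7*3) + 43 = (3 - 21) + 43 = -18 + 43 = 25)
H = -18112 (H = (25 - 89)*(163 + 120) = -64*283 = -18112)
√(H - 147) = √(-18112 - 147) = √(-18259) = 31*I*√19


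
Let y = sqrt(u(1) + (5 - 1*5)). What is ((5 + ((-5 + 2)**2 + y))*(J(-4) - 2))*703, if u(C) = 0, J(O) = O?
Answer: -59052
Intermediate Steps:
y = 0 (y = sqrt(0 + (5 - 1*5)) = sqrt(0 + (5 - 5)) = sqrt(0 + 0) = sqrt(0) = 0)
((5 + ((-5 + 2)**2 + y))*(J(-4) - 2))*703 = ((5 + ((-5 + 2)**2 + 0))*(-4 - 2))*703 = ((5 + ((-3)**2 + 0))*(-6))*703 = ((5 + (9 + 0))*(-6))*703 = ((5 + 9)*(-6))*703 = (14*(-6))*703 = -84*703 = -59052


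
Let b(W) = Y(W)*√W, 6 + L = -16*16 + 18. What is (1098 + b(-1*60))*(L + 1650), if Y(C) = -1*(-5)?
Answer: 1543788 + 14060*I*√15 ≈ 1.5438e+6 + 54454.0*I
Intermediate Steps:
Y(C) = 5
L = -244 (L = -6 + (-16*16 + 18) = -6 + (-256 + 18) = -6 - 238 = -244)
b(W) = 5*√W
(1098 + b(-1*60))*(L + 1650) = (1098 + 5*√(-1*60))*(-244 + 1650) = (1098 + 5*√(-60))*1406 = (1098 + 5*(2*I*√15))*1406 = (1098 + 10*I*√15)*1406 = 1543788 + 14060*I*√15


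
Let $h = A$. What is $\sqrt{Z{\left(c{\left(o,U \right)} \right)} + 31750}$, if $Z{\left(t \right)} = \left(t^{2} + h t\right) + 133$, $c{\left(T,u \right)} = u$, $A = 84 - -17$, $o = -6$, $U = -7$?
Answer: $5 \sqrt{1249} \approx 176.71$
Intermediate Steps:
$A = 101$ ($A = 84 + 17 = 101$)
$h = 101$
$Z{\left(t \right)} = 133 + t^{2} + 101 t$ ($Z{\left(t \right)} = \left(t^{2} + 101 t\right) + 133 = 133 + t^{2} + 101 t$)
$\sqrt{Z{\left(c{\left(o,U \right)} \right)} + 31750} = \sqrt{\left(133 + \left(-7\right)^{2} + 101 \left(-7\right)\right) + 31750} = \sqrt{\left(133 + 49 - 707\right) + 31750} = \sqrt{-525 + 31750} = \sqrt{31225} = 5 \sqrt{1249}$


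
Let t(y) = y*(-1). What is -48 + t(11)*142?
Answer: -1610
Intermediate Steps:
t(y) = -y
-48 + t(11)*142 = -48 - 1*11*142 = -48 - 11*142 = -48 - 1562 = -1610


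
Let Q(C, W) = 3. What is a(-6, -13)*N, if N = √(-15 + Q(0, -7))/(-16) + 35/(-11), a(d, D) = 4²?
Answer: -560/11 - 2*I*√3 ≈ -50.909 - 3.4641*I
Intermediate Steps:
a(d, D) = 16
N = -35/11 - I*√3/8 (N = √(-15 + 3)/(-16) + 35/(-11) = √(-12)*(-1/16) + 35*(-1/11) = (2*I*√3)*(-1/16) - 35/11 = -I*√3/8 - 35/11 = -35/11 - I*√3/8 ≈ -3.1818 - 0.21651*I)
a(-6, -13)*N = 16*(-35/11 - I*√3/8) = -560/11 - 2*I*√3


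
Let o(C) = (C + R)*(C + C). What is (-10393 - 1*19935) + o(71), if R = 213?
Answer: 10000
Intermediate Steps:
o(C) = 2*C*(213 + C) (o(C) = (C + 213)*(C + C) = (213 + C)*(2*C) = 2*C*(213 + C))
(-10393 - 1*19935) + o(71) = (-10393 - 1*19935) + 2*71*(213 + 71) = (-10393 - 19935) + 2*71*284 = -30328 + 40328 = 10000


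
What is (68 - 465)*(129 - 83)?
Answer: -18262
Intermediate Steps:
(68 - 465)*(129 - 83) = -397*46 = -18262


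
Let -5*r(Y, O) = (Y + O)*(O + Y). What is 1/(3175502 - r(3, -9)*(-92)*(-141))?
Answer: 5/16344502 ≈ 3.0591e-7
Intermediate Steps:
r(Y, O) = -(O + Y)**2/5 (r(Y, O) = -(Y + O)*(O + Y)/5 = -(O + Y)*(O + Y)/5 = -(O + Y)**2/5)
1/(3175502 - r(3, -9)*(-92)*(-141)) = 1/(3175502 - -(-9 + 3)**2/5*(-92)*(-141)) = 1/(3175502 - -1/5*(-6)**2*(-92)*(-141)) = 1/(3175502 - -1/5*36*(-92)*(-141)) = 1/(3175502 - (-36/5*(-92))*(-141)) = 1/(3175502 - 3312*(-141)/5) = 1/(3175502 - 1*(-466992/5)) = 1/(3175502 + 466992/5) = 1/(16344502/5) = 5/16344502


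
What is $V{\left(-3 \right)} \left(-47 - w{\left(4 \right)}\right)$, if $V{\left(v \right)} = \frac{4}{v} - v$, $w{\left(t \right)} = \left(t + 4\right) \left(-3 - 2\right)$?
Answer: $- \frac{35}{3} \approx -11.667$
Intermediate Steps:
$w{\left(t \right)} = -20 - 5 t$ ($w{\left(t \right)} = \left(4 + t\right) \left(-5\right) = -20 - 5 t$)
$V{\left(v \right)} = - v + \frac{4}{v}$
$V{\left(-3 \right)} \left(-47 - w{\left(4 \right)}\right) = \left(\left(-1\right) \left(-3\right) + \frac{4}{-3}\right) \left(-47 - \left(-20 - 20\right)\right) = \left(3 + 4 \left(- \frac{1}{3}\right)\right) \left(-47 - \left(-20 - 20\right)\right) = \left(3 - \frac{4}{3}\right) \left(-47 - -40\right) = \frac{5 \left(-47 + 40\right)}{3} = \frac{5}{3} \left(-7\right) = - \frac{35}{3}$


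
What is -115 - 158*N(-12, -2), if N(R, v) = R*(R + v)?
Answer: -26659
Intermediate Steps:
-115 - 158*N(-12, -2) = -115 - (-1896)*(-12 - 2) = -115 - (-1896)*(-14) = -115 - 158*168 = -115 - 26544 = -26659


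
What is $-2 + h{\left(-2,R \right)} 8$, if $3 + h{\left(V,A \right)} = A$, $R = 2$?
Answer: $-10$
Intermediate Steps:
$h{\left(V,A \right)} = -3 + A$
$-2 + h{\left(-2,R \right)} 8 = -2 + \left(-3 + 2\right) 8 = -2 - 8 = -10$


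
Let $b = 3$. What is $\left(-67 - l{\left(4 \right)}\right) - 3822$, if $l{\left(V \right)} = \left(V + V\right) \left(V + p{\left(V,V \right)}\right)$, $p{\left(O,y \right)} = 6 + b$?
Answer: $-3993$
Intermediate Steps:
$p{\left(O,y \right)} = 9$ ($p{\left(O,y \right)} = 6 + 3 = 9$)
$l{\left(V \right)} = 2 V \left(9 + V\right)$ ($l{\left(V \right)} = \left(V + V\right) \left(V + 9\right) = 2 V \left(9 + V\right)$)
$\left(-67 - l{\left(4 \right)}\right) - 3822 = \left(-67 - 2 \cdot 4 \left(9 + 4\right)\right) - 3822 = \left(-67 - 2 \cdot 4 \cdot 13\right) - 3822 = \left(-67 - 104\right) - 3822 = -171 - 3822 = -3993$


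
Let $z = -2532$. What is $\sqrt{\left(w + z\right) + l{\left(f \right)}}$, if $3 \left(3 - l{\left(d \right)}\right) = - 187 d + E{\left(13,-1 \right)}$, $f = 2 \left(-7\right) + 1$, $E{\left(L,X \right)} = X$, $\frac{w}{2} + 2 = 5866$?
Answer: $\sqrt{8389} \approx 91.591$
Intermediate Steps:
$w = 11728$ ($w = -4 + 2 \cdot 5866 = -4 + 11732 = 11728$)
$f = -13$ ($f = -14 + 1 = -13$)
$l{\left(d \right)} = \frac{10}{3} + \frac{187 d}{3}$ ($l{\left(d \right)} = 3 - \frac{- 187 d - 1}{3} = 3 - \frac{-1 - 187 d}{3} = 3 + \left(\frac{1}{3} + \frac{187 d}{3}\right) = \frac{10}{3} + \frac{187 d}{3}$)
$\sqrt{\left(w + z\right) + l{\left(f \right)}} = \sqrt{\left(11728 - 2532\right) + \left(\frac{10}{3} + \frac{187}{3} \left(-13\right)\right)} = \sqrt{9196 + \left(\frac{10}{3} - \frac{2431}{3}\right)} = \sqrt{9196 - 807} = \sqrt{8389}$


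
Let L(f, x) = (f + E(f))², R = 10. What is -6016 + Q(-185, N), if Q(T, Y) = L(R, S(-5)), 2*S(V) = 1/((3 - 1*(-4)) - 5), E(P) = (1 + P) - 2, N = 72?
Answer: -5655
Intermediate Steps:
E(P) = -1 + P
S(V) = ¼ (S(V) = 1/(2*((3 - 1*(-4)) - 5)) = 1/(2*((3 + 4) - 5)) = 1/(2*(7 - 5)) = (½)/2 = (½)*(½) = ¼)
L(f, x) = (-1 + 2*f)² (L(f, x) = (f + (-1 + f))² = (-1 + 2*f)²)
Q(T, Y) = 361 (Q(T, Y) = (-1 + 2*10)² = (-1 + 20)² = 19² = 361)
-6016 + Q(-185, N) = -6016 + 361 = -5655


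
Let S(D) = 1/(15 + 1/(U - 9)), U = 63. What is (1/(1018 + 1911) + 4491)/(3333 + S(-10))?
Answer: 10668007540/7917429693 ≈ 1.3474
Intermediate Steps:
S(D) = 54/811 (S(D) = 1/(15 + 1/(63 - 9)) = 1/(15 + 1/54) = 1/(811/54) = 54/811)
(1/(1018 + 1911) + 4491)/(3333 + S(-10)) = (1/(1018 + 1911) + 4491)/(3333 + 54/811) = (1/2929 + 4491)/(2703117/811) = (1/2929 + 4491)*(811/2703117) = (13154140/2929)*(811/2703117) = 10668007540/7917429693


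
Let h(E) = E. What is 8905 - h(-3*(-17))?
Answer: 8854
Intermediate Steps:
8905 - h(-3*(-17)) = 8905 - (-3)*(-17) = 8905 - 1*51 = 8905 - 51 = 8854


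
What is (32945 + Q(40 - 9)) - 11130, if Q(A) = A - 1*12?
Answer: 21834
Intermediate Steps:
Q(A) = -12 + A (Q(A) = A - 12 = -12 + A)
(32945 + Q(40 - 9)) - 11130 = (32945 + (-12 + (40 - 9))) - 11130 = (32945 + (-12 + 31)) - 11130 = (32945 + 19) - 11130 = 32964 - 11130 = 21834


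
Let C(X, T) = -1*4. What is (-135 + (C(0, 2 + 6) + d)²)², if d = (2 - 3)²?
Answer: 15876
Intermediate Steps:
d = 1 (d = (-1)² = 1)
C(X, T) = -4
(-135 + (C(0, 2 + 6) + d)²)² = (-135 + (-4 + 1)²)² = (-135 + (-3)²)² = (-135 + 9)² = (-126)² = 15876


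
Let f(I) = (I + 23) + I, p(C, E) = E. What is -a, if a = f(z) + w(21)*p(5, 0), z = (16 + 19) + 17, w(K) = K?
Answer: -127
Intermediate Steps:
z = 52 (z = 35 + 17 = 52)
f(I) = 23 + 2*I (f(I) = (23 + I) + I = 23 + 2*I)
a = 127 (a = (23 + 2*52) + 21*0 = (23 + 104) + 0 = 127 + 0 = 127)
-a = -1*127 = -127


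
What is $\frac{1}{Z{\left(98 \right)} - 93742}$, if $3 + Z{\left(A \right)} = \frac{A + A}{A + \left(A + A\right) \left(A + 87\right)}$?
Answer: $- \frac{371}{34779393} \approx -1.0667 \cdot 10^{-5}$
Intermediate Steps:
$Z{\left(A \right)} = -3 + \frac{2 A}{A + 2 A \left(87 + A\right)}$ ($Z{\left(A \right)} = -3 + \frac{A + A}{A + \left(A + A\right) \left(A + 87\right)} = -3 + \frac{2 A}{A + 2 A \left(87 + A\right)}$)
$\frac{1}{Z{\left(98 \right)} - 93742} = \frac{1}{\frac{-523 - 588}{175 + 2 \cdot 98} - 93742} = \frac{1}{\frac{-523 - 588}{175 + 196} - 93742} = \frac{1}{\frac{1}{371} \left(-1111\right) - 93742} = \frac{1}{- \frac{1111}{371} - 93742} = \frac{1}{- \frac{34779393}{371}} = - \frac{371}{34779393}$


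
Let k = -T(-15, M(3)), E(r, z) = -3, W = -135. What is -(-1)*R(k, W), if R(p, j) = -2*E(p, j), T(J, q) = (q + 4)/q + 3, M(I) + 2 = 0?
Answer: 6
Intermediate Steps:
M(I) = -2 (M(I) = -2 + 0 = -2)
T(J, q) = 3 + (4 + q)/q (T(J, q) = (4 + q)/q + 3 = 3 + (4 + q)/q)
k = -2 (k = -(4 + 4/(-2)) = -(4 + 4*(-½)) = -(4 - 2) = -1*2 = -2)
R(p, j) = 6 (R(p, j) = -2*(-3) = 6)
-(-1)*R(k, W) = -(-1)*6 = -1*(-6) = 6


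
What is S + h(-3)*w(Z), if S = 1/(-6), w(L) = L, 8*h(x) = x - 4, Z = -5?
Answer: 101/24 ≈ 4.2083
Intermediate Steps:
h(x) = -1/2 + x/8 (h(x) = (x - 4)/8 = (-4 + x)/8 = -1/2 + x/8)
S = -1/6 ≈ -0.16667
S + h(-3)*w(Z) = -1/6 + (-1/2 + (1/8)*(-3))*(-5) = -1/6 + (-1/2 - 3/8)*(-5) = -1/6 - 7/8*(-5) = -1/6 + 35/8 = 101/24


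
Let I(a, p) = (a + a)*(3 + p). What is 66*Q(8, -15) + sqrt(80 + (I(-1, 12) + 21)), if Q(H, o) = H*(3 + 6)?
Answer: 4752 + sqrt(71) ≈ 4760.4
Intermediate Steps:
I(a, p) = 2*a*(3 + p) (I(a, p) = (2*a)*(3 + p) = 2*a*(3 + p))
Q(H, o) = 9*H (Q(H, o) = H*9 = 9*H)
66*Q(8, -15) + sqrt(80 + (I(-1, 12) + 21)) = 66*(9*8) + sqrt(80 + (2*(-1)*(3 + 12) + 21)) = 66*72 + sqrt(80 + (2*(-1)*15 + 21)) = 4752 + sqrt(80 + (-30 + 21)) = 4752 + sqrt(80 - 9) = 4752 + sqrt(71)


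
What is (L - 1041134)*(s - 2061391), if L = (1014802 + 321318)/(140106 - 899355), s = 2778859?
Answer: -189048342072533816/253083 ≈ -7.4698e+11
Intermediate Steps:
L = -1336120/759249 (L = 1336120/(-759249) = 1336120*(-1/759249) = -1336120/759249 ≈ -1.7598)
(L - 1041134)*(s - 2061391) = (-1336120/759249 - 1041134)*(2778859 - 2061391) = -790481284486/759249*717468 = -189048342072533816/253083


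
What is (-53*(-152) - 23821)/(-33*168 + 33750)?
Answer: -5255/9402 ≈ -0.55892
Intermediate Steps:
(-53*(-152) - 23821)/(-33*168 + 33750) = (8056 - 23821)/(-5544 + 33750) = -15765/28206 = -15765*1/28206 = -5255/9402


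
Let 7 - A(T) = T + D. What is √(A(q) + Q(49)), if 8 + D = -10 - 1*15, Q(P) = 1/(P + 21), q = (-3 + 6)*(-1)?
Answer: √210770/70 ≈ 6.5585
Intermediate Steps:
q = -3 (q = 3*(-1) = -3)
Q(P) = 1/(21 + P)
D = -33 (D = -8 + (-10 - 1*15) = -8 + (-10 - 15) = -8 - 25 = -33)
A(T) = 40 - T (A(T) = 7 - (T - 33) = 7 - (-33 + T) = 7 + (33 - T) = 40 - T)
√(A(q) + Q(49)) = √((40 - 1*(-3)) + 1/(21 + 49)) = √((40 + 3) + 1/70) = √(43 + 1/70) = √(3011/70) = √210770/70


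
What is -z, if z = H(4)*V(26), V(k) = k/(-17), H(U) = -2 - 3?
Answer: -130/17 ≈ -7.6471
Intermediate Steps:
H(U) = -5
V(k) = -k/17 (V(k) = k*(-1/17) = -k/17)
z = 130/17 (z = -(-5)*26/17 = -5*(-26/17) = 130/17 ≈ 7.6471)
-z = -1*130/17 = -130/17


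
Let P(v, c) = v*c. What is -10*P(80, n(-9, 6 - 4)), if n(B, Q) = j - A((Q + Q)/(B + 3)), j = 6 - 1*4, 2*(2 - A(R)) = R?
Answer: 800/3 ≈ 266.67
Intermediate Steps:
A(R) = 2 - R/2
j = 2 (j = 6 - 4 = 2)
n(B, Q) = Q/(3 + B) (n(B, Q) = 2 - (2 - (Q + Q)/(2*(B + 3))) = 2 - (2 - 2*Q/(2*(3 + B))) = 2 - (2 - Q/(3 + B)) = 2 + (-2 + Q/(3 + B)) = Q/(3 + B))
P(v, c) = c*v
-10*P(80, n(-9, 6 - 4)) = -10*(6 - 4)/(3 - 9)*80 = -10*2/(-6)*80 = -10*2*(-1/6)*80 = -(-10)*80/3 = -10*(-80/3) = 800/3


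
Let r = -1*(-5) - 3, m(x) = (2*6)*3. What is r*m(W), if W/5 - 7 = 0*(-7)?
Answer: 72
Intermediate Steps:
W = 35 (W = 35 + 5*(0*(-7)) = 35 + 5*0 = 35 + 0 = 35)
m(x) = 36 (m(x) = 12*3 = 36)
r = 2 (r = 5 - 3 = 2)
r*m(W) = 2*36 = 72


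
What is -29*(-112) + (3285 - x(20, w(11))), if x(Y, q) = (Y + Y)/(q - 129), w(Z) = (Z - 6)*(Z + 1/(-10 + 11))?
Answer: 450817/69 ≈ 6533.6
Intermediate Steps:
w(Z) = (1 + Z)*(-6 + Z) (w(Z) = (-6 + Z)*(Z + 1/1) = (-6 + Z)*(Z + 1) = (-6 + Z)*(1 + Z) = (1 + Z)*(-6 + Z))
x(Y, q) = 2*Y/(-129 + q) (x(Y, q) = (2*Y)/(-129 + q) = 2*Y/(-129 + q))
-29*(-112) + (3285 - x(20, w(11))) = -29*(-112) + (3285 - 2*20/(-129 + (-6 + 11**2 - 5*11))) = 3248 + (3285 - 2*20/(-129 + (-6 + 121 - 55))) = 3248 + (3285 - 2*20/(-129 + 60)) = 3248 + (3285 - 2*20/(-69)) = 3248 + (3285 - 2*20*(-1)/69) = 3248 + (3285 - 1*(-40/69)) = 3248 + (3285 + 40/69) = 3248 + 226705/69 = 450817/69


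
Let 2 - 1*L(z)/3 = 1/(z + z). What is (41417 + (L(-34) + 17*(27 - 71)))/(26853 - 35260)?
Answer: -329/68 ≈ -4.8382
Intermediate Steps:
L(z) = 6 - 3/(2*z) (L(z) = 6 - 3/(z + z) = 6 - 3*1/(2*z) = 6 - 3/(2*z))
(41417 + (L(-34) + 17*(27 - 71)))/(26853 - 35260) = (41417 + ((6 - 3/2/(-34)) + 17*(27 - 71)))/(26853 - 35260) = (41417 + ((6 - 3/2*(-1/34)) + 17*(-44)))/(-8407) = (41417 + ((6 + 3/68) - 748))*(-1/8407) = (41417 + (411/68 - 748))*(-1/8407) = (41417 - 50453/68)*(-1/8407) = (2765903/68)*(-1/8407) = -329/68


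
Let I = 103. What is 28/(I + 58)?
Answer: 4/23 ≈ 0.17391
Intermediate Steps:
28/(I + 58) = 28/(103 + 58) = 28/161 = 28*(1/161) = 4/23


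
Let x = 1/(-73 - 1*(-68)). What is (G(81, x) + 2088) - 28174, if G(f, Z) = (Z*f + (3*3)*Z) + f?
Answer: -26023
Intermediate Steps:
x = -1/5 (x = 1/(-73 + 68) = 1/(-5) = -1/5 ≈ -0.20000)
G(f, Z) = f + 9*Z + Z*f (G(f, Z) = (Z*f + 9*Z) + f = (9*Z + Z*f) + f = f + 9*Z + Z*f)
(G(81, x) + 2088) - 28174 = ((81 + 9*(-1/5) - 1/5*81) + 2088) - 28174 = ((81 - 9/5 - 81/5) + 2088) - 28174 = (63 + 2088) - 28174 = 2151 - 28174 = -26023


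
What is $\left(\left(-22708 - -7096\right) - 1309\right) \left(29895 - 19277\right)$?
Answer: $-179667178$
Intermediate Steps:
$\left(\left(-22708 - -7096\right) - 1309\right) \left(29895 - 19277\right) = \left(\left(-22708 + 7096\right) - 1309\right) 10618 = \left(-15612 - 1309\right) 10618 = \left(-16921\right) 10618 = -179667178$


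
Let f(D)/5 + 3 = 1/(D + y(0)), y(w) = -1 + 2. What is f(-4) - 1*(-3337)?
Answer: 9961/3 ≈ 3320.3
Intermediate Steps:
y(w) = 1
f(D) = -15 + 5/(1 + D) (f(D) = -15 + 5/(D + 1) = -15 + 5/(1 + D))
f(-4) - 1*(-3337) = 5*(-2 - 3*(-4))/(1 - 4) - 1*(-3337) = 5*(-2 + 12)/(-3) + 3337 = 5*(-⅓)*10 + 3337 = -50/3 + 3337 = 9961/3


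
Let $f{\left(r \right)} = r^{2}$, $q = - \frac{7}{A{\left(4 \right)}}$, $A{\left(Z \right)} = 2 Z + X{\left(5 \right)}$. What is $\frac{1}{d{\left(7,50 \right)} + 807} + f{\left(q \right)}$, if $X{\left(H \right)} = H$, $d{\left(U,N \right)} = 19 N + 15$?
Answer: $\frac{86997}{299468} \approx 0.2905$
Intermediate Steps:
$d{\left(U,N \right)} = 15 + 19 N$
$A{\left(Z \right)} = 5 + 2 Z$ ($A{\left(Z \right)} = 2 Z + 5 = 5 + 2 Z$)
$q = - \frac{7}{13}$ ($q = - \frac{7}{5 + 2 \cdot 4} = - \frac{7}{5 + 8} = - \frac{7}{13} \approx -0.53846$)
$\frac{1}{d{\left(7,50 \right)} + 807} + f{\left(q \right)} = \frac{1}{\left(15 + 19 \cdot 50\right) + 807} + \left(- \frac{7}{13}\right)^{2} = \frac{1}{\left(15 + 950\right) + 807} + \frac{49}{169} = \frac{1}{965 + 807} + \frac{49}{169} = \frac{1}{1772} + \frac{49}{169} = \frac{86997}{299468}$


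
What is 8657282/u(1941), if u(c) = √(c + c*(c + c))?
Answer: 8657282*√7536903/7536903 ≈ 3153.4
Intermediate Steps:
u(c) = √(c + 2*c²) (u(c) = √(c + c*(2*c)) = √(c + 2*c²))
8657282/u(1941) = 8657282/(√(1941*(1 + 2*1941))) = 8657282/(√(1941*(1 + 3882))) = 8657282/(√(1941*3883)) = 8657282/(√7536903) = 8657282*(√7536903/7536903) = 8657282*√7536903/7536903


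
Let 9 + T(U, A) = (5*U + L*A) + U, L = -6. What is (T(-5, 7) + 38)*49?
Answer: -2107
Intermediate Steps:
T(U, A) = -9 - 6*A + 6*U (T(U, A) = -9 + ((5*U - 6*A) + U) = -9 + ((-6*A + 5*U) + U) = -9 + (-6*A + 6*U) = -9 - 6*A + 6*U)
(T(-5, 7) + 38)*49 = ((-9 - 6*7 + 6*(-5)) + 38)*49 = ((-9 - 42 - 30) + 38)*49 = (-81 + 38)*49 = -43*49 = -2107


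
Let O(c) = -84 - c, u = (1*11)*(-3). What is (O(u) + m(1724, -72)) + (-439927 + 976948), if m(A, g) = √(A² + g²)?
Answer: 536970 + 4*√186085 ≈ 5.3870e+5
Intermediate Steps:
u = -33 (u = 11*(-3) = -33)
(O(u) + m(1724, -72)) + (-439927 + 976948) = ((-84 - 1*(-33)) + √(1724² + (-72)²)) + (-439927 + 976948) = ((-84 + 33) + √(2972176 + 5184)) + 537021 = (-51 + √2977360) + 537021 = (-51 + 4*√186085) + 537021 = 536970 + 4*√186085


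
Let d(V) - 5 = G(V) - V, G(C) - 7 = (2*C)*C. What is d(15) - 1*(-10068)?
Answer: 10515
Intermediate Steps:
G(C) = 7 + 2*C² (G(C) = 7 + (2*C)*C = 7 + 2*C²)
d(V) = 12 - V + 2*V² (d(V) = 5 + ((7 + 2*V²) - V) = 5 + (7 - V + 2*V²) = 12 - V + 2*V²)
d(15) - 1*(-10068) = (12 - 1*15 + 2*15²) - 1*(-10068) = (12 - 15 + 2*225) + 10068 = (12 - 15 + 450) + 10068 = 447 + 10068 = 10515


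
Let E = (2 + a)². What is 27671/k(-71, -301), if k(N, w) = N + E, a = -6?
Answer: -27671/55 ≈ -503.11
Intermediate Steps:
E = 16 (E = (2 - 6)² = (-4)² = 16)
k(N, w) = 16 + N (k(N, w) = N + 16 = 16 + N)
27671/k(-71, -301) = 27671/(16 - 71) = 27671/(-55) = 27671*(-1/55) = -27671/55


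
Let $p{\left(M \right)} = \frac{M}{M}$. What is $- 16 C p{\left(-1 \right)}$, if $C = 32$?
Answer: $-512$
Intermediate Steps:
$p{\left(M \right)} = 1$
$- 16 C p{\left(-1 \right)} = \left(-16\right) 32 \cdot 1 = \left(-512\right) 1 = -512$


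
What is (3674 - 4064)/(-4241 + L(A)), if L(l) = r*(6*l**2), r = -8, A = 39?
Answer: 390/77249 ≈ 0.0050486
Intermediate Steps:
L(l) = -48*l**2
(3674 - 4064)/(-4241 + L(A)) = (3674 - 4064)/(-4241 - 48*39**2) = -390/(-4241 - 48*1521) = -390/(-4241 - 73008) = -390/(-77249) = -390*(-1/77249) = 390/77249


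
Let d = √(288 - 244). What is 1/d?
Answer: √11/22 ≈ 0.15076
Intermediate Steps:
d = 2*√11 (d = √44 = 2*√11 ≈ 6.6332)
1/d = 1/(2*√11) = √11/22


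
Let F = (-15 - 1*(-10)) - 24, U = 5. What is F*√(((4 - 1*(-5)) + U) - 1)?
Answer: -29*√13 ≈ -104.56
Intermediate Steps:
F = -29 (F = (-15 + 10) - 24 = -5 - 24 = -29)
F*√(((4 - 1*(-5)) + U) - 1) = -29*√(((4 - 1*(-5)) + 5) - 1) = -29*√(((4 + 5) + 5) - 1) = -29*√((9 + 5) - 1) = -29*√(14 - 1) = -29*√13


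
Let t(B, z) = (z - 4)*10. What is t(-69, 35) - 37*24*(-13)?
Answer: 11854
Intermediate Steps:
t(B, z) = -40 + 10*z (t(B, z) = (-4 + z)*10 = -40 + 10*z)
t(-69, 35) - 37*24*(-13) = (-40 + 10*35) - 37*24*(-13) = (-40 + 350) - 888*(-13) = 310 + 11544 = 11854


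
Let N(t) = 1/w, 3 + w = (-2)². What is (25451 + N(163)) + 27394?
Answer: 52846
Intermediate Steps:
w = 1 (w = -3 + (-2)² = -3 + 4 = 1)
N(t) = 1 (N(t) = 1/1 = 1)
(25451 + N(163)) + 27394 = (25451 + 1) + 27394 = 25452 + 27394 = 52846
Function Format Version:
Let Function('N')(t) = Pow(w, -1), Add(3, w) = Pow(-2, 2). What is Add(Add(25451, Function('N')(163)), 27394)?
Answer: 52846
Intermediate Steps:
w = 1 (w = Add(-3, Pow(-2, 2)) = Add(-3, 4) = 1)
Function('N')(t) = 1 (Function('N')(t) = Pow(1, -1) = 1)
Add(Add(25451, Function('N')(163)), 27394) = Add(Add(25451, 1), 27394) = Add(25452, 27394) = 52846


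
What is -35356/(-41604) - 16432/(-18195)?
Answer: 110578279/63082065 ≈ 1.7529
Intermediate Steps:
-35356/(-41604) - 16432/(-18195) = -35356*(-1/41604) - 16432*(-1/18195) = 8839/10401 + 16432/18195 = 110578279/63082065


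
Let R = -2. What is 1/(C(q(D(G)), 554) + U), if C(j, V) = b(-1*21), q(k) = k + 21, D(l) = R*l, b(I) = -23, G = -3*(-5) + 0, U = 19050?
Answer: 1/19027 ≈ 5.2557e-5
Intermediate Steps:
G = 15 (G = 15 + 0 = 15)
D(l) = -2*l
q(k) = 21 + k
C(j, V) = -23
1/(C(q(D(G)), 554) + U) = 1/(-23 + 19050) = 1/19027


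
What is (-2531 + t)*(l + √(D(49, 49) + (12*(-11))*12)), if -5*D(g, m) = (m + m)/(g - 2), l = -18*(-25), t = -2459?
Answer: -2245500 - 998*I*√87499430/47 ≈ -2.2455e+6 - 1.9863e+5*I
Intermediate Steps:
l = 450
D(g, m) = -2*m/(5*(-2 + g)) (D(g, m) = -(m + m)/(5*(g - 2)) = -2*m/(5*(-2 + g)))
(-2531 + t)*(l + √(D(49, 49) + (12*(-11))*12)) = (-2531 - 2459)*(450 + √(-2*49/(-10 + 5*49) + (12*(-11))*12)) = -4990*(450 + √(-2*49/(-10 + 245) - 132*12)) = -4990*(450 + √(-2*49/235 - 1584)) = -4990*(450 + √(-2*49*1/235 - 1584)) = -4990*(450 + √(-98/235 - 1584)) = -4990*(450 + √(-372338/235)) = -4990*(450 + I*√87499430/235) = -2245500 - 998*I*√87499430/47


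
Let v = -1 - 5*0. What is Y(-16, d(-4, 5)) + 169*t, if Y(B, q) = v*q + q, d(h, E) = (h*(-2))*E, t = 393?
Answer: 66417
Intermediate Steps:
v = -1 (v = -1 + 0 = -1)
d(h, E) = -2*E*h (d(h, E) = (-2*h)*E = -2*E*h)
Y(B, q) = 0 (Y(B, q) = -q + q = 0)
Y(-16, d(-4, 5)) + 169*t = 0 + 169*393 = 0 + 66417 = 66417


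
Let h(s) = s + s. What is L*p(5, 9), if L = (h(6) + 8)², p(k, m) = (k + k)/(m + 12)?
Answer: 4000/21 ≈ 190.48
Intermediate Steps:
h(s) = 2*s
p(k, m) = 2*k/(12 + m) (p(k, m) = (2*k)/(12 + m) = 2*k/(12 + m))
L = 400 (L = (2*6 + 8)² = (12 + 8)² = 20² = 400)
L*p(5, 9) = 400*(2*5/(12 + 9)) = 400*(2*5/21) = 400*(2*5*(1/21)) = 400*(10/21) = 4000/21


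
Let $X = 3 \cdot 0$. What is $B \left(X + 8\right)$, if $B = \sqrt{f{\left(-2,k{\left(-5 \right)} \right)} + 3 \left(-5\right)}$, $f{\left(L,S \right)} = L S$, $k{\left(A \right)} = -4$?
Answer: $8 i \sqrt{7} \approx 21.166 i$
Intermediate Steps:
$B = i \sqrt{7}$ ($B = \sqrt{\left(-2\right) \left(-4\right) + 3 \left(-5\right)} = \sqrt{8 - 15} = \sqrt{-7} = i \sqrt{7} \approx 2.6458 i$)
$X = 0$
$B \left(X + 8\right) = i \sqrt{7} \left(0 + 8\right) = i \sqrt{7} \cdot 8 = 8 i \sqrt{7}$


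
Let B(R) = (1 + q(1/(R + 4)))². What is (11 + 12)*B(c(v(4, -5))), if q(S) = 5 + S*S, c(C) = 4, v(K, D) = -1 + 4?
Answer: 3409175/4096 ≈ 832.32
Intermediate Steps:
v(K, D) = 3
q(S) = 5 + S²
B(R) = (6 + (4 + R)⁻²)² (B(R) = (1 + (5 + (1/(R + 4))²))² = (1 + (5 + (1/(4 + R))²))² = (1 + (5 + (4 + R)⁻²))² = (6 + (4 + R)⁻²)²)
(11 + 12)*B(c(v(4, -5))) = (11 + 12)*((1 + 6*(4 + 4)²)²/(4 + 4)⁴) = 23*((1 + 6*8²)²/8⁴) = 23*((1 + 6*64)²*(1/4096)) = 23*((1 + 384)²*(1/4096)) = 23*(385²*(1/4096)) = 23*(148225*(1/4096)) = 23*(148225/4096) = 3409175/4096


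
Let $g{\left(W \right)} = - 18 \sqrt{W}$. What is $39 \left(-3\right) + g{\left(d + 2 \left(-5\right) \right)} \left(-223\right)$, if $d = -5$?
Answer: $-117 + 4014 i \sqrt{15} \approx -117.0 + 15546.0 i$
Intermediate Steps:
$39 \left(-3\right) + g{\left(d + 2 \left(-5\right) \right)} \left(-223\right) = 39 \left(-3\right) + - 18 \sqrt{-5 + 2 \left(-5\right)} \left(-223\right) = -117 + - 18 \sqrt{-5 - 10} \left(-223\right) = -117 + - 18 \sqrt{-15} \left(-223\right) = -117 + - 18 i \sqrt{15} \left(-223\right) = -117 + 4014 i \sqrt{15}$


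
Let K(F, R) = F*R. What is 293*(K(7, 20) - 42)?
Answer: 28714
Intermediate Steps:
293*(K(7, 20) - 42) = 293*(7*20 - 42) = 293*(140 - 42) = 293*98 = 28714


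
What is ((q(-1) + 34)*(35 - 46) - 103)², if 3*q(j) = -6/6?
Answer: 2016400/9 ≈ 2.2404e+5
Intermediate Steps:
q(j) = -⅓ (q(j) = (-6/6)/3 = (-6*⅙)/3 = (⅓)*(-1) = -⅓)
((q(-1) + 34)*(35 - 46) - 103)² = ((-⅓ + 34)*(35 - 46) - 103)² = ((101/3)*(-11) - 103)² = (-1111/3 - 103)² = (-1420/3)² = 2016400/9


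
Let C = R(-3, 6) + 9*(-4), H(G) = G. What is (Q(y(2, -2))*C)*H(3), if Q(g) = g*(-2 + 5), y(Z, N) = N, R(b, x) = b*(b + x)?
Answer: 810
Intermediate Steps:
Q(g) = 3*g (Q(g) = g*3 = 3*g)
C = -45 (C = -3*(-3 + 6) + 9*(-4) = -3*3 - 36 = -9 - 36 = -45)
(Q(y(2, -2))*C)*H(3) = ((3*(-2))*(-45))*3 = -6*(-45)*3 = 270*3 = 810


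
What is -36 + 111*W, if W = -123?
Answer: -13689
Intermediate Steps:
-36 + 111*W = -36 + 111*(-123) = -36 - 13653 = -13689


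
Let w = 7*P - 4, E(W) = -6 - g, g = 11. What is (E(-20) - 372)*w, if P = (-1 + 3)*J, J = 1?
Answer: -3890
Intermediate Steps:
P = 2 (P = (-1 + 3)*1 = 2*1 = 2)
E(W) = -17 (E(W) = -6 - 1*11 = -6 - 11 = -17)
w = 10 (w = 7*2 - 4 = 14 - 4 = 10)
(E(-20) - 372)*w = (-17 - 372)*10 = -389*10 = -3890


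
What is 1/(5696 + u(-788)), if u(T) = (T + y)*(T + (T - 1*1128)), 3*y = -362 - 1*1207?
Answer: 1/3550640 ≈ 2.8164e-7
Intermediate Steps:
y = -523 (y = (-362 - 1*1207)/3 = (-362 - 1207)/3 = (⅓)*(-1569) = -523)
u(T) = (-1128 + 2*T)*(-523 + T) (u(T) = (T - 523)*(T + (T - 1*1128)) = (-523 + T)*(T + (T - 1128)) = (-523 + T)*(T + (-1128 + T)) = (-523 + T)*(-1128 + 2*T) = (-1128 + 2*T)*(-523 + T))
1/(5696 + u(-788)) = 1/(5696 + (589944 - 2174*(-788) + 2*(-788)²)) = 1/(5696 + (589944 + 1713112 + 2*620944)) = 1/(5696 + (589944 + 1713112 + 1241888)) = 1/(5696 + 3544944) = 1/3550640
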